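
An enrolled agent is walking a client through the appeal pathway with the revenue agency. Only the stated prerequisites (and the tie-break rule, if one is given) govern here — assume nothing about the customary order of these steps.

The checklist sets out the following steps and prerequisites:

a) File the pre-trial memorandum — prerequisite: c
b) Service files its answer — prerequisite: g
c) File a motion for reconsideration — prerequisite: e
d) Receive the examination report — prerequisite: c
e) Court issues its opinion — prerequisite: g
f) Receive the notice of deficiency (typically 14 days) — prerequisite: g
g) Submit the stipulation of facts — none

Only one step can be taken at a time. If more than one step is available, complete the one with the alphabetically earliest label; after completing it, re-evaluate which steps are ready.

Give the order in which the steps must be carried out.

g is the only step with nothing outstanding, so it goes first.
b, e and f are all available; b has the earlier label → b.
Now e and f have their prerequisites met. e has the earlier label, so e next.
Ready: c and f. c has the earlier label → c.
a and d now also ready, so the ready set is {a, d, f}; a has the earlier label → a.
Ready: d and f. d has the earlier label → d.
That leaves f as the only ready step → f.

g → b → e → c → a → d → f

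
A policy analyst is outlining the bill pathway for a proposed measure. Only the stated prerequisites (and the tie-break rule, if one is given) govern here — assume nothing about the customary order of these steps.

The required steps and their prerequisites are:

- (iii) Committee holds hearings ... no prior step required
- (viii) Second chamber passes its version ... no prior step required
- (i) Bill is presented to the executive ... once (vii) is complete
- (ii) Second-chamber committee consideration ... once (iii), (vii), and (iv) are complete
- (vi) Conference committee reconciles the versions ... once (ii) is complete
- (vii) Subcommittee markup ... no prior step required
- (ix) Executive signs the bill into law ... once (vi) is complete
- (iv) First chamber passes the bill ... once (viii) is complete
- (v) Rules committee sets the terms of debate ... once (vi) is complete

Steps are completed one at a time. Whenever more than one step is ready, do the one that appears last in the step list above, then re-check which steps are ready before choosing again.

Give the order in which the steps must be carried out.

Nothing is required for (vii), (viii) and (iii). (vii) is listed later → (vii) first.
Now (i), (viii) and (iii) have their prerequisites met. (i) is listed later, so (i) next.
(viii) and (iii) are both available; (viii) is listed later → (viii).
Now (iv) and (iii) have their prerequisites met. (iv) is listed later, so (iv) next.
Next only (iii) has its prerequisites met → (iii).
(ii) needed (iv), (vii) and (iii), now all done → (ii).
(vi) needed (ii), now all done → (vi).
Now (v) and (ix) have their prerequisites met. (v) is listed later, so (v) next.
Next only (ix) has its prerequisites met → (ix).

(vii) → (i) → (viii) → (iv) → (iii) → (ii) → (vi) → (v) → (ix)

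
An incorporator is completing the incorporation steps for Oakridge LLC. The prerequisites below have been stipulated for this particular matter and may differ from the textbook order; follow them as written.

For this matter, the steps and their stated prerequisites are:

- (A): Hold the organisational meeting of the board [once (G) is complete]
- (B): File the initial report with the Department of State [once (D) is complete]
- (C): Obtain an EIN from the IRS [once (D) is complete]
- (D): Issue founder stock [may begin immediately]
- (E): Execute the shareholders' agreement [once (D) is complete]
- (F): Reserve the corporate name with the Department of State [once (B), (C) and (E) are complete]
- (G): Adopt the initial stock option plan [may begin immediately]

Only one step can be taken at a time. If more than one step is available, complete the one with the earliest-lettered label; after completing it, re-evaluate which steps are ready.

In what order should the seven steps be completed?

(D) and (G) have no prerequisites; (D) has the earlier label, so (D) is first.
(B), (C) and (E) now also ready, so the ready set is {(B), (C), (E), (G)}; (B) has the earlier label → (B).
Ready: (C), (E) and (G). (C) has the earlier label → (C).
Now (E) and (G) have their prerequisites met. (E) has the earlier label, so (E) next.
(F) and (G) are both available; (F) has the earlier label → (F).
Next only (G) has its prerequisites met → (G).
(A) needed (G), now all done → (A).

(D), (B), (C), (E), (F), (G), (A)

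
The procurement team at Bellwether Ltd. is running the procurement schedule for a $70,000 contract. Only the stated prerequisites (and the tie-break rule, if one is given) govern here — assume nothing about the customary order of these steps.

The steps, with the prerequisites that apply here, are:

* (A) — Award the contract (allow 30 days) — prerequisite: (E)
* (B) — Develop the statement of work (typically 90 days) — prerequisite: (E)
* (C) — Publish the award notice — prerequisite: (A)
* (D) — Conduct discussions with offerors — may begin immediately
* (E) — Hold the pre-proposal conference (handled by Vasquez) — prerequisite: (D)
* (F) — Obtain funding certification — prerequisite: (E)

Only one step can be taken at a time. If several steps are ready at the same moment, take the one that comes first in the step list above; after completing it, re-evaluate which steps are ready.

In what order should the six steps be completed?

(D) is the only step with nothing outstanding, so it goes first.
(E) is the only step now ready → (E).
Ready: (A), (B) and (F). (A) is listed earlier → (A).
(B), (C) and (F) are all available; (B) is listed earlier → (B).
(C) and (F) are both available; (C) is listed earlier → (C).
(F) needed (E), now all done → (F).

(D), (E), (A), (B), (C), (F)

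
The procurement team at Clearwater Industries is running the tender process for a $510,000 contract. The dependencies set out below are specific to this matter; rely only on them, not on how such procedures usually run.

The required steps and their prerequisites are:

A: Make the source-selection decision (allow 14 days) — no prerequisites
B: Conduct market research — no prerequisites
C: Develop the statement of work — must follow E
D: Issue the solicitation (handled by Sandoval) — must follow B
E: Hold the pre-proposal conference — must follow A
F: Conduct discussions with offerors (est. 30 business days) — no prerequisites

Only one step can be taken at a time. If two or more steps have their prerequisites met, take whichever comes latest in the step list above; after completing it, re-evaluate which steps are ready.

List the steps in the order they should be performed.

F, B, D, A, E, C

F, B and A have no prerequisites; F is listed later, so F is first.
B and A are both available; B is listed later → B.
D now also ready, so the ready set is {D, A}; D is listed later → D.
Next only A has its prerequisites met → A.
E needed A, now all done → E.
C is the only step now ready → C.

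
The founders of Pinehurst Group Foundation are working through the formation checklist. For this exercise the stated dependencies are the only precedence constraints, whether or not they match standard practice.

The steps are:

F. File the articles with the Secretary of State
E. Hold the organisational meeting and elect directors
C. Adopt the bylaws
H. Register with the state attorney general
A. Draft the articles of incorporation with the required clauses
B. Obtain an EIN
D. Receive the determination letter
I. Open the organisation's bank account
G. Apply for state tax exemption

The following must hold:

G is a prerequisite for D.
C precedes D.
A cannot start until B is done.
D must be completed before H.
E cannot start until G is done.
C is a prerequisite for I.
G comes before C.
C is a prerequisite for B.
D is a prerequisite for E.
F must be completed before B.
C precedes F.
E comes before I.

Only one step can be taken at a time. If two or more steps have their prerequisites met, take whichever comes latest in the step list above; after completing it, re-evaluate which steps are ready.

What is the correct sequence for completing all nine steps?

Only G has no prerequisites, so it is first.
That leaves C as the only ready step → C.
D and F are both available; D is listed later → D.
H and E now also ready, so the ready set is {H, E, F}; H is listed later → H.
E and F are both available; E is listed later → E.
Now I and F have their prerequisites met. I is listed later, so I next.
F needed C, now all done → F.
Next only B has its prerequisites met → B.
A needed B, now all done → A.

G, C, D, H, E, I, F, B, A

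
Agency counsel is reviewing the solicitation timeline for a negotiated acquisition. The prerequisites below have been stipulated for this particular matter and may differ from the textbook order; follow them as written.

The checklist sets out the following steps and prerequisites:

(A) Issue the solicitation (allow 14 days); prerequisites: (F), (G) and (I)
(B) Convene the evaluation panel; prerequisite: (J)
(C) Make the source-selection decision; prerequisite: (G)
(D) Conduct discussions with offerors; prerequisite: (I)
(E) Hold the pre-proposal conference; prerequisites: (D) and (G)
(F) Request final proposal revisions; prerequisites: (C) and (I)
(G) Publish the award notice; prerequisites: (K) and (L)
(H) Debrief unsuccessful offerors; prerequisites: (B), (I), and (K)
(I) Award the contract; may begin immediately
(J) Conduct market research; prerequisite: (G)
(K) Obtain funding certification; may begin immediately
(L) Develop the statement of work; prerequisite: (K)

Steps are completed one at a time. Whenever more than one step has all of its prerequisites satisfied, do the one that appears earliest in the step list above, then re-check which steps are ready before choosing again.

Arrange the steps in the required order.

(I) → (D) → (K) → (L) → (G) → (C) → (E) → (F) → (A) → (J) → (B) → (H)

Nothing is required for (I) and (K). (I) is listed earlier → (I) first.
(D) now also ready, so the ready set is {(D), (K)}; (D) is listed earlier → (D).
Next only (K) has its prerequisites met → (K).
That leaves (L) as the only ready step → (L).
Next only (G) has its prerequisites met → (G).
Now (C), (E) and (J) have their prerequisites met. (C) is listed earlier, so (C) next.
(F) now also ready, so the ready set is {(E), (F), (J)}; (E) is listed earlier → (E).
Ready: (F) and (J). (F) is listed earlier → (F).
Ready: (A) and (J). (A) is listed earlier → (A).
That leaves (J) as the only ready step → (J).
(B) is the only step now ready → (B).
(H) needed (B), (I) and (K), now all done → (H).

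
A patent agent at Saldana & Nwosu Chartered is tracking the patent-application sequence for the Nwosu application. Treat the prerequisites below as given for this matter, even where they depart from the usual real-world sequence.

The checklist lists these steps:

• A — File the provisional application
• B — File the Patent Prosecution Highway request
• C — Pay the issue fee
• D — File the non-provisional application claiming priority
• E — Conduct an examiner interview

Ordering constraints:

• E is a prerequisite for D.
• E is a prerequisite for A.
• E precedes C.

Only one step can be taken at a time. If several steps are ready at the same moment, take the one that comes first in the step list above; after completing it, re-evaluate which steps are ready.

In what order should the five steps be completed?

B E A C D

B and E have no prerequisites; B is listed earlier, so B is first.
That leaves E as the only ready step → E.
Now A, C and D have their prerequisites met. A is listed earlier, so A next.
Ready: C and D. C is listed earlier → C.
Next only D has its prerequisites met → D.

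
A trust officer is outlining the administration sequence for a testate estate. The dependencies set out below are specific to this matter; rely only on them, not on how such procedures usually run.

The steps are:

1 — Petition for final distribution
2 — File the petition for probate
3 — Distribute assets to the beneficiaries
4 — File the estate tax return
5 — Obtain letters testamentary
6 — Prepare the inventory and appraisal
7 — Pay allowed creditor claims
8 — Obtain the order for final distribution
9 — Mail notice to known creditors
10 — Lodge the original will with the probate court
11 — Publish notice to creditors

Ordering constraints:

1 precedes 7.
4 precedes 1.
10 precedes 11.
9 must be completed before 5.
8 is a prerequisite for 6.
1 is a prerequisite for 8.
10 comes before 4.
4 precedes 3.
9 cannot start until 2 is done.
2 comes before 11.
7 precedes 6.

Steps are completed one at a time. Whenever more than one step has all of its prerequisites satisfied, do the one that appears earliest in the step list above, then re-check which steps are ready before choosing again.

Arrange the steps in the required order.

2 and 10 have no prerequisites; 2 is listed earlier, so 2 is first.
9 and 10 are both available; 9 is listed earlier → 9.
5 now also ready, so the ready set is {5, 10}; 5 is listed earlier → 5.
10 is the only step now ready → 10.
Now 4 and 11 have their prerequisites met. 4 is listed earlier, so 4 next.
1 and 3 now also ready, so the ready set is {1, 3, 11}; 1 is listed earlier → 1.
7 and 8 now also ready, so the ready set is {3, 7, 8, 11}; 3 is listed earlier → 3.
Ready: 7, 8 and 11. 7 is listed earlier → 7.
Now 8 and 11 have their prerequisites met. 8 is listed earlier, so 8 next.
6 and 11 are both available; 6 is listed earlier → 6.
11 needed 2 and 10, now all done → 11.

2, 9, 5, 10, 4, 1, 3, 7, 8, 6, 11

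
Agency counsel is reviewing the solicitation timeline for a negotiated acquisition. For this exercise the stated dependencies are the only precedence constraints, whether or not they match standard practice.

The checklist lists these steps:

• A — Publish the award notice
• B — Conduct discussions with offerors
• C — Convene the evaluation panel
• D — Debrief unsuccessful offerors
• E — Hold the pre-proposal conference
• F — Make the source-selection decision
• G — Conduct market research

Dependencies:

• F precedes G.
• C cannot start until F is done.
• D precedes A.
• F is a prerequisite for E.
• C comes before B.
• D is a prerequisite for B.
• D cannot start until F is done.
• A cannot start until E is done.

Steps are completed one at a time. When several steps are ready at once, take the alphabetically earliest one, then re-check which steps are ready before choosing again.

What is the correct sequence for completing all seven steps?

Only F has no prerequisites, so it is first.
Now C, D, E and G have their prerequisites met. C has the earlier label, so C next.
Now D, E and G have their prerequisites met. D has the earlier label, so D next.
B, E and G are all available; B has the earlier label → B.
Ready: E and G. E has the earlier label → E.
A now also ready, so the ready set is {A, G}; A has the earlier label → A.
G is the only step now ready → G.

F C D B E A G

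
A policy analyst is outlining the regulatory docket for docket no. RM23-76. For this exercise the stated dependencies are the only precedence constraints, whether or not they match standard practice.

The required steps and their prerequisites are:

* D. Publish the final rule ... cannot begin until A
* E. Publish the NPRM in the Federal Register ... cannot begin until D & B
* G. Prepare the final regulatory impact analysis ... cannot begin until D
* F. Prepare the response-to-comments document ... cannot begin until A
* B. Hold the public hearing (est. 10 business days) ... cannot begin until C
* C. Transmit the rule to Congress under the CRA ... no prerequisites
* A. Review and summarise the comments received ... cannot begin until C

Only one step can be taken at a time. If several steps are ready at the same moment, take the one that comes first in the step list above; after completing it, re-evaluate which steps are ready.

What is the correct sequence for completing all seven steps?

C is the only step with nothing outstanding, so it goes first.
Ready: B and A. B is listed earlier → B.
Next only A has its prerequisites met → A.
D and F are both available; D is listed earlier → D.
E and G now also ready, so the ready set is {E, G, F}; E is listed earlier → E.
Now G and F have their prerequisites met. G is listed earlier, so G next.
Next only F has its prerequisites met → F.

C, B, A, D, E, G, F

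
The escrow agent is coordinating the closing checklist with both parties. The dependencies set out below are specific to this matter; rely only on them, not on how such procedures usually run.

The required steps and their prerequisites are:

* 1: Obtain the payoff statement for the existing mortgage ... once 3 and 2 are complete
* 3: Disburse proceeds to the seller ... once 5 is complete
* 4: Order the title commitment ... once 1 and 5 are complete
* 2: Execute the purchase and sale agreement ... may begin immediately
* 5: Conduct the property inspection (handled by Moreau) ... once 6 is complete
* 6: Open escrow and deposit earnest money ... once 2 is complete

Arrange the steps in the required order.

2 6 5 3 1 4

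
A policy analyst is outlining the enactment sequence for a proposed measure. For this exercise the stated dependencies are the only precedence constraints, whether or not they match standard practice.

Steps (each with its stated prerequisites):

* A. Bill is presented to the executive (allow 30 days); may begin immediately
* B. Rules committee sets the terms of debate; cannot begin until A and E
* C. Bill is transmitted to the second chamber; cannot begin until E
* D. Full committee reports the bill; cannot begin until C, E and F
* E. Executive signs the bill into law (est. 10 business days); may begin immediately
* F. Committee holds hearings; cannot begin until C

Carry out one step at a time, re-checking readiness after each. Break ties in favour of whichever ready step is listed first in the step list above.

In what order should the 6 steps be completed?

A, E, B, C, F, D

Nothing is required for A and E. A is listed earlier → A first.
E is the only step now ready → E.
B and C are both available; B is listed earlier → B.
C needed E, now all done → C.
F needed C, now all done → F.
D needed C, E and F, now all done → D.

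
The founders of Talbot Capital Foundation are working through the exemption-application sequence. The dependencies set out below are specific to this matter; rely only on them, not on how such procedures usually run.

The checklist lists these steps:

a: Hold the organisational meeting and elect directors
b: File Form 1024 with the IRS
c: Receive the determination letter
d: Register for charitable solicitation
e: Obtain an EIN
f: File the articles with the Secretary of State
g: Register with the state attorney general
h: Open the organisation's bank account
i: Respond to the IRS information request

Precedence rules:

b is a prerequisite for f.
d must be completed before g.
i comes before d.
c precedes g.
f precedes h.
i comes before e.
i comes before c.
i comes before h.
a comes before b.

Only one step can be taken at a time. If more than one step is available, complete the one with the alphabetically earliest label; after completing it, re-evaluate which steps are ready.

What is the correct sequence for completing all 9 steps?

a, b, f, i, c, d, e, g, h

a and i have no prerequisites; a has the earlier label, so a is first.
b now also ready, so the ready set is {b, i}; b has the earlier label → b.
Ready: f and i. f has the earlier label → f.
That leaves i as the only ready step → i.
c, d, e and h are all available; c has the earlier label → c.
Now d, e and h have their prerequisites met. d has the earlier label, so d next.
Now e, g and h have their prerequisites met. e has the earlier label, so e next.
Ready: g and h. g has the earlier label → g.
h needed f and i, now all done → h.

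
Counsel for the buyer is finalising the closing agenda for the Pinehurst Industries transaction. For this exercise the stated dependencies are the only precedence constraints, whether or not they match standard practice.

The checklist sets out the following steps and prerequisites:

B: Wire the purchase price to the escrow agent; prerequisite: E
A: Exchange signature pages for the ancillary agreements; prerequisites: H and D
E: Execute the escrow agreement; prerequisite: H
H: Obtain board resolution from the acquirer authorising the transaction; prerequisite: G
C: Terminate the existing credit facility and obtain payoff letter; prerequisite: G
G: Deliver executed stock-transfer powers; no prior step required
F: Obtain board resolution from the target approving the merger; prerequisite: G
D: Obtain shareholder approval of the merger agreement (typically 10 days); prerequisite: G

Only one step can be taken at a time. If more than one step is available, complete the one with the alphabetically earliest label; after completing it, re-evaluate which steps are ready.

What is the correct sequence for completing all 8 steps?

G is the only step with nothing outstanding, so it goes first.
Now C, D, F and H have their prerequisites met. C has the earlier label, so C next.
Ready: D, F and H. D has the earlier label → D.
F and H are both available; F has the earlier label → F.
H is the only step now ready → H.
A and E are both available; A has the earlier label → A.
That leaves E as the only ready step → E.
B needed E, now all done → B.

G C D F H A E B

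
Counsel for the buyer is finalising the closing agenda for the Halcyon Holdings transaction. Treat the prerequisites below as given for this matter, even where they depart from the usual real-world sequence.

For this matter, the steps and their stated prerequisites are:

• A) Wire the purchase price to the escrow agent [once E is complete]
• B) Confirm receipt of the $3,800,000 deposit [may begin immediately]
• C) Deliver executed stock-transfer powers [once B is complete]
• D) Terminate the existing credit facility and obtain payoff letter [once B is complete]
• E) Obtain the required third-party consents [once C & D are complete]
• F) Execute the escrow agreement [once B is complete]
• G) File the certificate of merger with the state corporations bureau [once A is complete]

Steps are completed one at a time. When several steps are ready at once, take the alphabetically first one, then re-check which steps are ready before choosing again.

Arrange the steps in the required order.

B C D E A F G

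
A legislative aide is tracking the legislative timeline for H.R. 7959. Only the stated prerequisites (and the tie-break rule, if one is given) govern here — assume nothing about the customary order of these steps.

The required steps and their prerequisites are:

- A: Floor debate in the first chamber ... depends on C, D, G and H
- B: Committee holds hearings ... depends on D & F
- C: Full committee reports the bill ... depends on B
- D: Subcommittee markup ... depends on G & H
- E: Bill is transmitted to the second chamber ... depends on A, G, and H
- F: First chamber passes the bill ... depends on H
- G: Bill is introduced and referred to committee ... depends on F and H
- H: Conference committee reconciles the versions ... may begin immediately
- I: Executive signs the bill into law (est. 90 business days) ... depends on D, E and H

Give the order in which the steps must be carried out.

H → F → G → D → B → C → A → E → I

H has no prerequisites → H first.
Next only F has its prerequisites met → F.
G needed F and H, now all done → G.
D needed G and H, now all done → D.
B needed D and F, now all done → B.
That leaves C as the only ready step → C.
A is the only step now ready → A.
E needed A, G and H, now all done → E.
I needed D, E and H, now all done → I.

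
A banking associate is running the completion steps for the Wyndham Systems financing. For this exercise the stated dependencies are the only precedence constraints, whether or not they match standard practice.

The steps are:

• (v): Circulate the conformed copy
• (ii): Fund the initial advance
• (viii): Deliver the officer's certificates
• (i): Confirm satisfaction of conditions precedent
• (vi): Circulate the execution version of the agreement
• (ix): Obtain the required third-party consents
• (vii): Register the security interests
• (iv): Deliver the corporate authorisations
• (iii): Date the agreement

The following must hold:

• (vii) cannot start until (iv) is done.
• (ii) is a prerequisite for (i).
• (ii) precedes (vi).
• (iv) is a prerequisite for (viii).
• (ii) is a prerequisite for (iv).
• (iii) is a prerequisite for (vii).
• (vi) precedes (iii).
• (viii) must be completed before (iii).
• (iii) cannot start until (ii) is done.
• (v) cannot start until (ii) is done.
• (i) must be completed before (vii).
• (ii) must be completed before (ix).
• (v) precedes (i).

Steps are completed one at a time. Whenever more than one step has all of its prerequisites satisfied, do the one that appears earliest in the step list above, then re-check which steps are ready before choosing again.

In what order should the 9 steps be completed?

(ii) → (v) → (i) → (vi) → (ix) → (iv) → (viii) → (iii) → (vii)

(ii) is the only step with nothing outstanding, so it goes first.
(v), (vi), (ix) and (iv) are all available; (v) is listed earlier → (v).
(i) now also ready, so the ready set is {(i), (vi), (ix), (iv)}; (i) is listed earlier → (i).
Ready: (vi), (ix) and (iv). (vi) is listed earlier → (vi).
Ready: (ix) and (iv). (ix) is listed earlier → (ix).
(iv) needed (ii), now all done → (iv).
That leaves (viii) as the only ready step → (viii).
(iii) is the only step now ready → (iii).
(vii) needed (i), (iv) and (iii), now all done → (vii).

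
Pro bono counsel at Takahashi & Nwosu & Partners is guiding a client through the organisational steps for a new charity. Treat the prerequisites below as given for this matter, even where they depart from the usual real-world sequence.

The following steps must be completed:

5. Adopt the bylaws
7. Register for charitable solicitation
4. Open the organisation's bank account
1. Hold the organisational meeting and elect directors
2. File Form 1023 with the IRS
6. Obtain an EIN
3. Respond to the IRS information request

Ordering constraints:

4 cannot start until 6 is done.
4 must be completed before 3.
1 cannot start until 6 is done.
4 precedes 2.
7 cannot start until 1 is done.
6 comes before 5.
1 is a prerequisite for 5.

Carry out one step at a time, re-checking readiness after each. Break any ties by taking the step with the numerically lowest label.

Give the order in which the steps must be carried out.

6 has no prerequisites → 6 first.
1 and 4 are both available; 1 has the earlier label → 1.
4, 5 and 7 are all available; 4 has the earlier label → 4.
2 and 3 now also ready, so the ready set is {2, 3, 5, 7}; 2 has the earlier label → 2.
Now 3, 5 and 7 have their prerequisites met. 3 has the earlier label, so 3 next.
Now 5 and 7 have their prerequisites met. 5 has the earlier label, so 5 next.
7 needed 1, now all done → 7.

6, 1, 4, 2, 3, 5, 7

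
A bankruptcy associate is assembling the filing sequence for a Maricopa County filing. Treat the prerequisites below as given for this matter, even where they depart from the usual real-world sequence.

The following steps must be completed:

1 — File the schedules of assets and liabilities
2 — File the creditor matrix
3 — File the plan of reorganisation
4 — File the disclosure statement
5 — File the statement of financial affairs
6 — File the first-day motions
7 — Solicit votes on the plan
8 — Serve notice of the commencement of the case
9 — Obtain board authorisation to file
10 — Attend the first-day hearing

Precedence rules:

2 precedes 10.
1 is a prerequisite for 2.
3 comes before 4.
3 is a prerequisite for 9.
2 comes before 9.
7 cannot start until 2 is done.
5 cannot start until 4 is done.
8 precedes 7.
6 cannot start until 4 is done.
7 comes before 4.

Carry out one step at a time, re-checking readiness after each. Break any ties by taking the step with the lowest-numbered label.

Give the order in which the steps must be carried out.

1, 2, 3, 8, 7, 4, 5, 6, 9, 10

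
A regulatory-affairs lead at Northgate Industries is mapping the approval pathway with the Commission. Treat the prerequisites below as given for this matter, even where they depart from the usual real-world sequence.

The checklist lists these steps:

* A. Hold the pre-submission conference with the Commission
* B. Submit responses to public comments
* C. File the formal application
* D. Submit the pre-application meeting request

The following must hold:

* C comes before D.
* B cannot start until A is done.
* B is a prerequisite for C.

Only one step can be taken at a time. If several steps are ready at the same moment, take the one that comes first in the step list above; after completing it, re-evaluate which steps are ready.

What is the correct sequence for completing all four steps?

Only A has no prerequisites, so it is first.
That leaves B as the only ready step → B.
That leaves C as the only ready step → C.
That leaves D as the only ready step → D.

A B C D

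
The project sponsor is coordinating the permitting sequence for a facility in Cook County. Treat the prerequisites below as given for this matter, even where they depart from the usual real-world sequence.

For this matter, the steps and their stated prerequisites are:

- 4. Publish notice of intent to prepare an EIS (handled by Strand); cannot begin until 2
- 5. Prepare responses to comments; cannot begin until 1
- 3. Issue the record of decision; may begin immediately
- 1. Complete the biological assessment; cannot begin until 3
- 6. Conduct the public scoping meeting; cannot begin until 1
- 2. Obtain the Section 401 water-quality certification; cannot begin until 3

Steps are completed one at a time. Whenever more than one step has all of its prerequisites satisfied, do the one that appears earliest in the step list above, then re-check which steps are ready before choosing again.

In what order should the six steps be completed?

Only 3 has no prerequisites, so it is first.
1 and 2 are both available; 1 is listed earlier → 1.
5, 6 and 2 are all available; 5 is listed earlier → 5.
Now 6 and 2 have their prerequisites met. 6 is listed earlier, so 6 next.
That leaves 2 as the only ready step → 2.
That leaves 4 as the only ready step → 4.

3 1 5 6 2 4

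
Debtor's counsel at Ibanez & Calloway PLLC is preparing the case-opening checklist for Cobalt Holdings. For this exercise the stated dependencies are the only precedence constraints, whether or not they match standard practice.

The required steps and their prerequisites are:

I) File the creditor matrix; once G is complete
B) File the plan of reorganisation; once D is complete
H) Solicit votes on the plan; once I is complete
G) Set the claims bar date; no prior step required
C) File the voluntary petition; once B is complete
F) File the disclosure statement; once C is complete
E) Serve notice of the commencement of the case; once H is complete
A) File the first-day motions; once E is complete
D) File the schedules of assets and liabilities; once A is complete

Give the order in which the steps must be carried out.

G → I → H → E → A → D → B → C → F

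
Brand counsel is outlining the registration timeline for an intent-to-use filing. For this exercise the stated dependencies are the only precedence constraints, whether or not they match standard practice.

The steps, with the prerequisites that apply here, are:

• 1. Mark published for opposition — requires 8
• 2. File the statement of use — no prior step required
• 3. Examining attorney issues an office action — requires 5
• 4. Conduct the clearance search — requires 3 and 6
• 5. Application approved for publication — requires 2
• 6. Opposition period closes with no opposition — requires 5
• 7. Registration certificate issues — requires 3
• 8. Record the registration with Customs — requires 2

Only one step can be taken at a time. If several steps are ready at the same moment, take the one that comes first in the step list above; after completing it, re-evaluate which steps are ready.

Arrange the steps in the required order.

2 → 5 → 3 → 6 → 4 → 7 → 8 → 1

2 has no prerequisites → 2 first.
Now 5 and 8 have their prerequisites met. 5 is listed earlier, so 5 next.
3, 6 and 8 are all available; 3 is listed earlier → 3.
7 now also ready, so the ready set is {6, 7, 8}; 6 is listed earlier → 6.
4 now also ready, so the ready set is {4, 7, 8}; 4 is listed earlier → 4.
7 and 8 are both available; 7 is listed earlier → 7.
8 needed 2, now all done → 8.
1 needed 8, now all done → 1.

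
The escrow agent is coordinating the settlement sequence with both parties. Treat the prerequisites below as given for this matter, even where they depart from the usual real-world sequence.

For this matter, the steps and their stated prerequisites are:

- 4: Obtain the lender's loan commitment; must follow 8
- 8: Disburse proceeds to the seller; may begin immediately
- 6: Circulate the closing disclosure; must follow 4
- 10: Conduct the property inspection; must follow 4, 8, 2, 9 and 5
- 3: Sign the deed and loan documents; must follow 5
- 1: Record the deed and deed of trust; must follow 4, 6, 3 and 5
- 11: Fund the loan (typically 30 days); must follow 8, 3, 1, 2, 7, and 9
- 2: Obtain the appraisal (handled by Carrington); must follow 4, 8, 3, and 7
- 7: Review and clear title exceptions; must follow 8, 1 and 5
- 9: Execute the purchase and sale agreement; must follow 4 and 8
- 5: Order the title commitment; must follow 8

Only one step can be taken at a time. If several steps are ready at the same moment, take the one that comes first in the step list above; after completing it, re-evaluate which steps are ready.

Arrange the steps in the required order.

8 → 4 → 6 → 9 → 5 → 3 → 1 → 7 → 2 → 10 → 11

Only 8 has no prerequisites, so it is first.
Now 4 and 5 have their prerequisites met. 4 is listed earlier, so 4 next.
6 and 9 now also ready, so the ready set is {6, 9, 5}; 6 is listed earlier → 6.
9 and 5 are both available; 9 is listed earlier → 9.
5 is the only step now ready → 5.
3 is the only step now ready → 3.
1 is the only step now ready → 1.
7 needed 8, 1 and 5, now all done → 7.
2 needed 4, 8, 3 and 7, now all done → 2.
10 and 11 are both available; 10 is listed earlier → 10.
11 needed 8, 3, 1, 2, 7 and 9, now all done → 11.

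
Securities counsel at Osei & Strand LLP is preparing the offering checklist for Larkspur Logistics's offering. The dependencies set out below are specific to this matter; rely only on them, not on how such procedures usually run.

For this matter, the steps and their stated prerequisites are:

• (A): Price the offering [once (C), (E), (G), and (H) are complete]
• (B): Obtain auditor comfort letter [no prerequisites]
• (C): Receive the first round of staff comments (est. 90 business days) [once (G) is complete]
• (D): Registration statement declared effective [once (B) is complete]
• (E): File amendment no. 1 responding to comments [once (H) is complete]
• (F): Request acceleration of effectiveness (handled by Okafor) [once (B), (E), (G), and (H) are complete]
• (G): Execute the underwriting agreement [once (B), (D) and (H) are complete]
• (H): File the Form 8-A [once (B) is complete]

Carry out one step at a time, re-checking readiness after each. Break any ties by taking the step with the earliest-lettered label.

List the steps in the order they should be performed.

(B) (D) (H) (E) (G) (C) (A) (F)

(B) has no prerequisites → (B) first.
Now (D) and (H) have their prerequisites met. (D) has the earlier label, so (D) next.
(H) is the only step now ready → (H).
(E) and (G) are both available; (E) has the earlier label → (E).
(G) needed (B), (D) and (H), now all done → (G).
Now (C) and (F) have their prerequisites met. (C) has the earlier label, so (C) next.
(A) and (F) are both available; (A) has the earlier label → (A).
(F) needed (B), (E), (G) and (H), now all done → (F).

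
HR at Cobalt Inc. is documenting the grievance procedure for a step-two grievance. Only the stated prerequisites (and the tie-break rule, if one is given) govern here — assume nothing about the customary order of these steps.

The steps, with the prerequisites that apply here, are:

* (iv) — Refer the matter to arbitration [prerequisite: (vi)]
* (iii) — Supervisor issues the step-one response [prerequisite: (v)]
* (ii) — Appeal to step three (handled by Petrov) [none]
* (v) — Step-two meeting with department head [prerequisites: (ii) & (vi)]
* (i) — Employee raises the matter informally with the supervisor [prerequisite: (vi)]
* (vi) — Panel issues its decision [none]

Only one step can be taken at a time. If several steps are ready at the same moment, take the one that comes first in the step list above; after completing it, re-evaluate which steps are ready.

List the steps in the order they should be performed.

(ii) and (vi) have no prerequisites; (ii) is listed earlier, so (ii) is first.
Next only (vi) has its prerequisites met → (vi).
Ready: (iv), (v) and (i). (iv) is listed earlier → (iv).
Ready: (v) and (i). (v) is listed earlier → (v).
(iii) and (i) are both available; (iii) is listed earlier → (iii).
(i) is the only step now ready → (i).

(ii), (vi), (iv), (v), (iii), (i)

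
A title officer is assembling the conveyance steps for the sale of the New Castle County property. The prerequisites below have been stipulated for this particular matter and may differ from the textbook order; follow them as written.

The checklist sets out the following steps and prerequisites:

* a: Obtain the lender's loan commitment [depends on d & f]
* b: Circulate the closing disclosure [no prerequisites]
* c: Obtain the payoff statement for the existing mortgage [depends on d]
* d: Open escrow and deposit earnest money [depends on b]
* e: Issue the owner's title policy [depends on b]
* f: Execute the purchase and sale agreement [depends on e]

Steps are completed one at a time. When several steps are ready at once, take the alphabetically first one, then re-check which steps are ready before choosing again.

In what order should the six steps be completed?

b is the only step with nothing outstanding, so it goes first.
Ready: d and e. d has the earlier label → d.
c and e are both available; c has the earlier label → c.
e needed b, now all done → e.
Next only f has its prerequisites met → f.
a is the only step now ready → a.

b, d, c, e, f, a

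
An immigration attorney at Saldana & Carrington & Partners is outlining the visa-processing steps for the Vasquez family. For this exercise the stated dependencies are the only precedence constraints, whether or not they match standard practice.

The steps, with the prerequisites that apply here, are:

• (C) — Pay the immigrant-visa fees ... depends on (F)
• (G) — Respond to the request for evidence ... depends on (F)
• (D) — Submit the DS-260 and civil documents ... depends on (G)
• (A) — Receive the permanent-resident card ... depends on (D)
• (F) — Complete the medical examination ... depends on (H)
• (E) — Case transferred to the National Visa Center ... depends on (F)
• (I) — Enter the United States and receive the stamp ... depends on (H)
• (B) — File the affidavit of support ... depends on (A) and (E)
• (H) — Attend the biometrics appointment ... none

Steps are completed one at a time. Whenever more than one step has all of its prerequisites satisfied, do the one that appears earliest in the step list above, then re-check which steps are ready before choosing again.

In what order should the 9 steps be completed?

(H) has no prerequisites → (H) first.
Now (F) and (I) have their prerequisites met. (F) is listed earlier, so (F) next.
(C), (G) and (E) now also ready, so the ready set is {(C), (G), (E), (I)}; (C) is listed earlier → (C).
Ready: (G), (E) and (I). (G) is listed earlier → (G).
(D) now also ready, so the ready set is {(D), (E), (I)}; (D) is listed earlier → (D).
Ready: (A), (E) and (I). (A) is listed earlier → (A).
(E) and (I) are both available; (E) is listed earlier → (E).
(B) now also ready, so the ready set is {(I), (B)}; (I) is listed earlier → (I).
(B) needed (A) and (E), now all done → (B).

(H) → (F) → (C) → (G) → (D) → (A) → (E) → (I) → (B)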